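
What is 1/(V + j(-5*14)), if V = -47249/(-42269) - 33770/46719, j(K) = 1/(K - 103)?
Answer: 341634416103/132965563462 ≈ 2.5693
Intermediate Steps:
j(K) = 1/(-103 + K)
V = 780001901/1974765411 (V = -47249*(-1/42269) - 33770*1/46719 = 47249/42269 - 33770/46719 = 780001901/1974765411 ≈ 0.39498)
1/(V + j(-5*14)) = 1/(780001901/1974765411 + 1/(-103 - 5*14)) = 1/(780001901/1974765411 + 1/(-103 - 70)) = 1/(780001901/1974765411 + 1/(-173)) = 1/(780001901/1974765411 - 1/173) = 1/(132965563462/341634416103) = 341634416103/132965563462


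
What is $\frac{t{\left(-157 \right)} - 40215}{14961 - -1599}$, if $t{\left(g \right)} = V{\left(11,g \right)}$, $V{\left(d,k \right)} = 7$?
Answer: $- \frac{2513}{1035} \approx -2.428$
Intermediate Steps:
$t{\left(g \right)} = 7$
$\frac{t{\left(-157 \right)} - 40215}{14961 - -1599} = \frac{7 - 40215}{14961 - -1599} = - \frac{40208}{14961 + \left(-16025 + 17624\right)} = - \frac{40208}{14961 + 1599} = - \frac{40208}{16560} = \left(-40208\right) \frac{1}{16560} = - \frac{2513}{1035}$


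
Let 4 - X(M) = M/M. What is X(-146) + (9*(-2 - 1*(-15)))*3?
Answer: 354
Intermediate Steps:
X(M) = 3 (X(M) = 4 - M/M = 4 - 1*1 = 4 - 1 = 3)
X(-146) + (9*(-2 - 1*(-15)))*3 = 3 + (9*(-2 - 1*(-15)))*3 = 3 + (9*(-2 + 15))*3 = 3 + (9*13)*3 = 3 + 117*3 = 3 + 351 = 354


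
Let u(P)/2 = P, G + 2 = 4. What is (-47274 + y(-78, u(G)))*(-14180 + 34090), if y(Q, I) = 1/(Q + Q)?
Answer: -73415586475/78 ≈ -9.4122e+8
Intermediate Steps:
G = 2 (G = -2 + 4 = 2)
u(P) = 2*P
y(Q, I) = 1/(2*Q)
(-47274 + y(-78, u(G)))*(-14180 + 34090) = (-47274 + (½)/(-78))*(-14180 + 34090) = (-47274 + (½)*(-1/78))*19910 = (-47274 - 1/156)*19910 = -7374745/156*19910 = -73415586475/78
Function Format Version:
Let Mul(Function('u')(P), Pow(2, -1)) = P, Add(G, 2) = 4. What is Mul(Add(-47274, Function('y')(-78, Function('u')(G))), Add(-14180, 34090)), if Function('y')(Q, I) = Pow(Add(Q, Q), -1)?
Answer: Rational(-73415586475, 78) ≈ -9.4122e+8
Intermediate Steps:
G = 2 (G = Add(-2, 4) = 2)
Function('u')(P) = Mul(2, P)
Function('y')(Q, I) = Mul(Rational(1, 2), Pow(Q, -1)) (Function('y')(Q, I) = Pow(Mul(2, Q), -1) = Mul(Rational(1, 2), Pow(Q, -1)))
Mul(Add(-47274, Function('y')(-78, Function('u')(G))), Add(-14180, 34090)) = Mul(Add(-47274, Mul(Rational(1, 2), Pow(-78, -1))), Add(-14180, 34090)) = Mul(Add(-47274, Mul(Rational(1, 2), Rational(-1, 78))), 19910) = Mul(Add(-47274, Rational(-1, 156)), 19910) = Mul(Rational(-7374745, 156), 19910) = Rational(-73415586475, 78)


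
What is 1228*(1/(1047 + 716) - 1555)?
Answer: -3366517792/1763 ≈ -1.9095e+6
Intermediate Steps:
1228*(1/(1047 + 716) - 1555) = 1228*(1/1763 - 1555) = 1228*(-2741464/1763) = -3366517792/1763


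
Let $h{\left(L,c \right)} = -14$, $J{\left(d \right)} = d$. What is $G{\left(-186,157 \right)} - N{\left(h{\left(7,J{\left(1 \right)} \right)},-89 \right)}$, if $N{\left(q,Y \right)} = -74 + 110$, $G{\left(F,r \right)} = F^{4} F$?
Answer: $-222620278212$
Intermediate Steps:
$G{\left(F,r \right)} = F^{5}$
$N{\left(q,Y \right)} = 36$
$G{\left(-186,157 \right)} - N{\left(h{\left(7,J{\left(1 \right)} \right)},-89 \right)} = \left(-186\right)^{5} - 36 = -222620278176 - 36 = -222620278212$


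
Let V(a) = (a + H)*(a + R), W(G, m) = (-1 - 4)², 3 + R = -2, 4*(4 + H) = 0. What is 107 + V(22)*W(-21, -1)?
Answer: 7757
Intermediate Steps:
H = -4 (H = -4 + (¼)*0 = -4 + 0 = -4)
R = -5 (R = -3 - 2 = -5)
W(G, m) = 25 (W(G, m) = (-5)² = 25)
V(a) = (-5 + a)*(-4 + a) (V(a) = (a - 4)*(a - 5) = (-4 + a)*(-5 + a) = (-5 + a)*(-4 + a))
107 + V(22)*W(-21, -1) = 107 + (20 + 22² - 9*22)*25 = 107 + (20 + 484 - 198)*25 = 107 + 306*25 = 107 + 7650 = 7757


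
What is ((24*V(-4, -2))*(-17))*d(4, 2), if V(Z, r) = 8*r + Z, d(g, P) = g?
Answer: 32640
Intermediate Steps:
V(Z, r) = Z + 8*r
((24*V(-4, -2))*(-17))*d(4, 2) = ((24*(-4 + 8*(-2)))*(-17))*4 = ((24*(-4 - 16))*(-17))*4 = ((24*(-20))*(-17))*4 = -480*(-17)*4 = 8160*4 = 32640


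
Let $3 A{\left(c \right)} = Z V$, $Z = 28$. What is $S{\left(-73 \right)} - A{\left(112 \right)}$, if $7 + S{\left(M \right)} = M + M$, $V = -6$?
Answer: $-97$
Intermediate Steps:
$S{\left(M \right)} = -7 + 2 M$ ($S{\left(M \right)} = -7 + \left(M + M\right) = -7 + 2 M$)
$A{\left(c \right)} = -56$ ($A{\left(c \right)} = \frac{28 \left(-6\right)}{3} = \frac{1}{3} \left(-168\right) = -56$)
$S{\left(-73 \right)} - A{\left(112 \right)} = \left(-7 + 2 \left(-73\right)\right) - -56 = \left(-7 - 146\right) + 56 = -153 + 56 = -97$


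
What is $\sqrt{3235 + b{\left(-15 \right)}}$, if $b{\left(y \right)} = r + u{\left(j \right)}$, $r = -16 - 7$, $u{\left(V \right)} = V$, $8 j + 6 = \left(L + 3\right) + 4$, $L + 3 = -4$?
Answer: $\frac{\sqrt{12845}}{2} \approx 56.668$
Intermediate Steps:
$L = -7$ ($L = -3 - 4 = -7$)
$j = - \frac{3}{4}$ ($j = - \frac{3}{4} + \frac{\left(-7 + 3\right) + 4}{8} = - \frac{3}{4} + \frac{-4 + 4}{8} = - \frac{3}{4} + \frac{1}{8} \cdot 0 = - \frac{3}{4} + 0 = - \frac{3}{4} \approx -0.75$)
$r = -23$ ($r = -16 - 7 = -23$)
$b{\left(y \right)} = - \frac{95}{4}$ ($b{\left(y \right)} = -23 - \frac{3}{4} = - \frac{95}{4}$)
$\sqrt{3235 + b{\left(-15 \right)}} = \sqrt{3235 - \frac{95}{4}} = \sqrt{\frac{12845}{4}} = \frac{\sqrt{12845}}{2}$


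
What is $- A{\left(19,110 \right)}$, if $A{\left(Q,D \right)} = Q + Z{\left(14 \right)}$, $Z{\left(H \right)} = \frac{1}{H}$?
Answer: $- \frac{267}{14} \approx -19.071$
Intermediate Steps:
$A{\left(Q,D \right)} = \frac{1}{14} + Q$ ($A{\left(Q,D \right)} = Q + \frac{1}{14} = \frac{1}{14} + Q$)
$- A{\left(19,110 \right)} = - (\frac{1}{14} + 19) = \left(-1\right) \frac{267}{14} = - \frac{267}{14}$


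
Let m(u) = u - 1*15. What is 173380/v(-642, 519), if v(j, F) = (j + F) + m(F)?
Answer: 173380/381 ≈ 455.07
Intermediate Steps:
m(u) = -15 + u (m(u) = u - 15 = -15 + u)
v(j, F) = -15 + j + 2*F (v(j, F) = (j + F) + (-15 + F) = (F + j) + (-15 + F) = -15 + j + 2*F)
173380/v(-642, 519) = 173380/(-15 - 642 + 2*519) = 173380/(-15 - 642 + 1038) = 173380/381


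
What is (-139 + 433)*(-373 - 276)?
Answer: -190806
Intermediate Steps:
(-139 + 433)*(-373 - 276) = 294*(-649) = -190806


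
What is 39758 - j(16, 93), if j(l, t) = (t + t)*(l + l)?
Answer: 33806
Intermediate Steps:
j(l, t) = 4*l*t (j(l, t) = (2*t)*(2*l) = 4*l*t)
39758 - j(16, 93) = 39758 - 4*16*93 = 39758 - 1*5952 = 39758 - 5952 = 33806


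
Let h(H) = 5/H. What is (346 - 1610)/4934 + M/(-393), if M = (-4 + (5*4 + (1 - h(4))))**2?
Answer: -4588513/5170832 ≈ -0.88738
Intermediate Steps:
M = 3969/16 (M = (-4 + (5*4 + (1 - 5/4)))**2 = (-4 + (20 + (1 - 5/4)))**2 = (-4 + (20 - 1/4))**2 = (-4 + 79/4)**2 = (63/4)**2 = 3969/16 ≈ 248.06)
(346 - 1610)/4934 + M/(-393) = (346 - 1610)/4934 + (3969/16)/(-393) = -1264*1/4934 + (3969/16)*(-1/393) = -632/2467 - 1323/2096 = -4588513/5170832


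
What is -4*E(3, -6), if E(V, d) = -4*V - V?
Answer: 60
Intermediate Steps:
E(V, d) = -5*V
-4*E(3, -6) = -(-20)*3 = -4*(-15) = 60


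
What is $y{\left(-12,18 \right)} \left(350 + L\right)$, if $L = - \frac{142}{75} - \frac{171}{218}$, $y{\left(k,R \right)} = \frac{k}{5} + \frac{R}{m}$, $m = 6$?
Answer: $\frac{5678719}{27250} \approx 208.39$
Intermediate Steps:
$y{\left(k,R \right)} = \frac{k}{5} + \frac{R}{6}$
$L = - \frac{43781}{16350}$ ($L = \left(-142\right) \frac{1}{75} - \frac{171}{218} = - \frac{142}{75} - \frac{171}{218} = - \frac{43781}{16350} \approx -2.6777$)
$y{\left(-12,18 \right)} \left(350 + L\right) = \left(\frac{1}{5} \left(-12\right) + \frac{1}{6} \cdot 18\right) \left(350 - \frac{43781}{16350}\right) = \left(- \frac{12}{5} + 3\right) \frac{5678719}{16350} = \frac{3}{5} \cdot \frac{5678719}{16350} = \frac{5678719}{27250}$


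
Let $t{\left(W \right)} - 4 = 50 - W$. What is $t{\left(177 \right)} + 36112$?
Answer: $35989$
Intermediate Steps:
$t{\left(W \right)} = 54 - W$ ($t{\left(W \right)} = 4 - \left(-50 + W\right) = 54 - W$)
$t{\left(177 \right)} + 36112 = \left(54 - 177\right) + 36112 = -123 + 36112 = 35989$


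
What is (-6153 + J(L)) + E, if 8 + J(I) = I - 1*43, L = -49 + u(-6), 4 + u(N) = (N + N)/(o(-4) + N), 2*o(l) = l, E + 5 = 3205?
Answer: -6111/2 ≈ -3055.5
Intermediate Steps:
E = 3200 (E = -5 + 3205 = 3200)
o(l) = l/2
u(N) = -4 + 2*N/(-2 + N) (u(N) = -4 + (N + N)/((½)*(-4) + N) = -4 + (2*N)/(-2 + N) = -4 + 2*N/(-2 + N))
L = -103/2 (L = -49 + 2*(4 - 1*(-6))/(-2 - 6) = -49 + 2*(4 + 6)/(-8) = -49 + 2*(-⅛)*10 = -49 - 5/2 = -103/2 ≈ -51.500)
J(I) = -51 + I (J(I) = -8 + (I - 1*43) = -8 + (I - 43) = -8 + (-43 + I) = -51 + I)
(-6153 + J(L)) + E = (-6153 + (-51 - 103/2)) + 3200 = (-6153 - 205/2) + 3200 = -12511/2 + 3200 = -6111/2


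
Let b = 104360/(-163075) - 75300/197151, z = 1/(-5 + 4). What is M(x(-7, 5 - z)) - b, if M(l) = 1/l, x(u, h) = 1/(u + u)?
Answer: -27816757646/2143359955 ≈ -12.978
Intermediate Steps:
z = -1 (z = 1/(-1) = -1)
x(u, h) = 1/(2*u)
b = -2190281724/2143359955 (b = 104360*(-1/163075) - 75300*1/197151 = -20872/32615 - 25100/65717 = -2190281724/2143359955 ≈ -1.0219)
M(x(-7, 5 - z)) - b = 1/((1/2)/(-7)) - 1*(-2190281724/2143359955) = 1/((1/2)*(-1/7)) + 2190281724/2143359955 = 1/(-1/14) + 2190281724/2143359955 = -14 + 2190281724/2143359955 = -27816757646/2143359955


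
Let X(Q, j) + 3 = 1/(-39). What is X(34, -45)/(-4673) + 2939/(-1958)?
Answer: -535392889/356839626 ≈ -1.5004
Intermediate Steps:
X(Q, j) = -118/39 (X(Q, j) = -3 + 1/(-39) = -3 - 1/39 = -118/39)
X(34, -45)/(-4673) + 2939/(-1958) = -118/39/(-4673) + 2939/(-1958) = -118/39*(-1/4673) + 2939*(-1/1958) = 118/182247 - 2939/1958 = -535392889/356839626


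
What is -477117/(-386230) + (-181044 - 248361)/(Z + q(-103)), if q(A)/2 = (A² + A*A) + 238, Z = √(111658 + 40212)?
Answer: -3119203269336771/355580307787510 + 429405*√151870/1841287874 ≈ -8.6813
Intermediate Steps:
Z = √151870 ≈ 389.71
q(A) = 476 + 4*A² (q(A) = 2*((A² + A*A) + 238) = 2*((A² + A²) + 238) = 2*(2*A² + 238) = 2*(238 + 2*A²) = 476 + 4*A²)
-477117/(-386230) + (-181044 - 248361)/(Z + q(-103)) = -477117/(-386230) + (-181044 - 248361)/(√151870 + (476 + 4*(-103)²)) = -477117*(-1/386230) - 429405/(√151870 + (476 + 4*10609)) = 477117/386230 - 429405/(√151870 + (476 + 42436)) = 477117/386230 - 429405/(√151870 + 42912) = 477117/386230 - 429405/(42912 + √151870)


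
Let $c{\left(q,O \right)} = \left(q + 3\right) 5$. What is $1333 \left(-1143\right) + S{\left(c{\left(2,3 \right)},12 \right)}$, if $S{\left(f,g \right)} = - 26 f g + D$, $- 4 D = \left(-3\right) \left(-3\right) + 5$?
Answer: $- \frac{3062845}{2} \approx -1.5314 \cdot 10^{6}$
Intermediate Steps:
$D = - \frac{7}{2}$ ($D = - \frac{\left(-3\right) \left(-3\right) + 5}{4} = - \frac{9 + 5}{4} = \left(- \frac{1}{4}\right) 14 = - \frac{7}{2} \approx -3.5$)
$c{\left(q,O \right)} = 15 + 5 q$ ($c{\left(q,O \right)} = \left(3 + q\right) 5 = 15 + 5 q$)
$S{\left(f,g \right)} = - \frac{7}{2} - 26 f g$ ($S{\left(f,g \right)} = - 26 f g - \frac{7}{2} = - \frac{7}{2} - 26 f g$)
$1333 \left(-1143\right) + S{\left(c{\left(2,3 \right)},12 \right)} = 1333 \left(-1143\right) - \left(\frac{7}{2} + 26 \left(15 + 5 \cdot 2\right) 12\right) = -1523619 - \left(\frac{7}{2} + 26 \left(15 + 10\right) 12\right) = -1523619 - \left(\frac{7}{2} + 650 \cdot 12\right) = -1523619 - \frac{15607}{2} = - \frac{3062845}{2}$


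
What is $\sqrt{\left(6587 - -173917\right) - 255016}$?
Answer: $4 i \sqrt{4657} \approx 272.97 i$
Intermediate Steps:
$\sqrt{\left(6587 - -173917\right) - 255016} = \sqrt{\left(6587 + 173917\right) - 255016} = \sqrt{180504 - 255016} = \sqrt{-74512} = 4 i \sqrt{4657}$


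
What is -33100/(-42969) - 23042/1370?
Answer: -472372349/29433765 ≈ -16.049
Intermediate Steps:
-33100/(-42969) - 23042/1370 = -33100*(-1/42969) - 23042*1/1370 = 33100/42969 - 11521/685 = -472372349/29433765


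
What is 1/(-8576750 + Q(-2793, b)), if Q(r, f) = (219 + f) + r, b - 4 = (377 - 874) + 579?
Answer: -1/8579238 ≈ -1.1656e-7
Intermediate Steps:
b = 86 (b = 4 + ((377 - 874) + 579) = 4 + (-497 + 579) = 4 + 82 = 86)
Q(r, f) = 219 + f + r
1/(-8576750 + Q(-2793, b)) = 1/(-8576750 + (219 + 86 - 2793)) = 1/(-8576750 - 2488) = 1/(-8579238) = -1/8579238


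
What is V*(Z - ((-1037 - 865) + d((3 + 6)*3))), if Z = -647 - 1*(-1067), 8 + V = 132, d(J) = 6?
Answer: 287184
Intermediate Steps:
V = 124 (V = -8 + 132 = 124)
Z = 420 (Z = -647 + 1067 = 420)
V*(Z - ((-1037 - 865) + d((3 + 6)*3))) = 124*(420 - ((-1037 - 865) + 6)) = 124*(420 - (-1902 + 6)) = 124*(420 - 1*(-1896)) = 124*(420 + 1896) = 124*2316 = 287184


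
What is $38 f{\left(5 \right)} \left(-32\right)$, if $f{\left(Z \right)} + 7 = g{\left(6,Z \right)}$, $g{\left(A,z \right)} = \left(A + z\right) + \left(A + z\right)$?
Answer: $-18240$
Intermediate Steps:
$g{\left(A,z \right)} = 2 A + 2 z$
$f{\left(Z \right)} = 5 + 2 Z$ ($f{\left(Z \right)} = -7 + \left(2 \cdot 6 + 2 Z\right) = -7 + \left(12 + 2 Z\right) = 5 + 2 Z$)
$38 f{\left(5 \right)} \left(-32\right) = 38 \left(5 + 2 \cdot 5\right) \left(-32\right) = 38 \left(5 + 10\right) \left(-32\right) = 38 \cdot 15 \left(-32\right) = 570 \left(-32\right) = -18240$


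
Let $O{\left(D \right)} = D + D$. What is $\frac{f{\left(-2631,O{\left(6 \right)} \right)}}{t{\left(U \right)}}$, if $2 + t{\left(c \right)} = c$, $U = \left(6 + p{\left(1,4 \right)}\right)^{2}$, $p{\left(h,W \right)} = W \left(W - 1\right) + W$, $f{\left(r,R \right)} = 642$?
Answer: $\frac{321}{241} \approx 1.332$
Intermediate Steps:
$O{\left(D \right)} = 2 D$
$p{\left(h,W \right)} = W + W \left(-1 + W\right)$ ($p{\left(h,W \right)} = W \left(-1 + W\right) + W = W + W \left(-1 + W\right)$)
$U = 484$ ($U = \left(6 + 4^{2}\right)^{2} = \left(6 + 16\right)^{2} = 22^{2} = 484$)
$t{\left(c \right)} = -2 + c$
$\frac{f{\left(-2631,O{\left(6 \right)} \right)}}{t{\left(U \right)}} = \frac{642}{-2 + 484} = \frac{642}{482} = 642 \cdot \frac{1}{482} = \frac{321}{241}$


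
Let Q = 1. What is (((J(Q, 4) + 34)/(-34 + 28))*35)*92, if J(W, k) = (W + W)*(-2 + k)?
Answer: -61180/3 ≈ -20393.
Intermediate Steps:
J(W, k) = 2*W*(-2 + k) (J(W, k) = (2*W)*(-2 + k) = 2*W*(-2 + k))
(((J(Q, 4) + 34)/(-34 + 28))*35)*92 = (((2*1*(-2 + 4) + 34)/(-34 + 28))*35)*92 = (((2*1*2 + 34)/(-6))*35)*92 = (((4 + 34)*(-⅙))*35)*92 = ((38*(-⅙))*35)*92 = -19/3*35*92 = -665/3*92 = -61180/3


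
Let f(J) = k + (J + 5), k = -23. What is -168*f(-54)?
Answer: 12096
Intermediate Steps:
f(J) = -18 + J (f(J) = -23 + (J + 5) = -23 + (5 + J) = -18 + J)
-168*f(-54) = -168*(-18 - 54) = -168*(-72) = 12096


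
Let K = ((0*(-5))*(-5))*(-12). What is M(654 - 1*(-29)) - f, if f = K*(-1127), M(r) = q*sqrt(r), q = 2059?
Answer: 2059*sqrt(683) ≈ 53810.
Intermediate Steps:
M(r) = 2059*sqrt(r)
K = 0 (K = (0*(-5))*(-12) = 0*(-12) = 0)
f = 0 (f = 0*(-1127) = 0)
M(654 - 1*(-29)) - f = 2059*sqrt(654 - 1*(-29)) - 1*0 = 2059*sqrt(654 + 29) + 0 = 2059*sqrt(683) + 0 = 2059*sqrt(683)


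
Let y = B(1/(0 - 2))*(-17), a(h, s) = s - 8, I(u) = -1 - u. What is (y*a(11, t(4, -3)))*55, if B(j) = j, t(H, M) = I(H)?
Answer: -12155/2 ≈ -6077.5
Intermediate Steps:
t(H, M) = -1 - H
a(h, s) = -8 + s
y = 17/2 (y = -17/(0 - 2) = -17/(-2) = -1/2*(-17) = 17/2 ≈ 8.5000)
(y*a(11, t(4, -3)))*55 = (17*(-8 + (-1 - 1*4))/2)*55 = (17*(-8 + (-1 - 4))/2)*55 = (17*(-8 - 5)/2)*55 = ((17/2)*(-13))*55 = -221/2*55 = -12155/2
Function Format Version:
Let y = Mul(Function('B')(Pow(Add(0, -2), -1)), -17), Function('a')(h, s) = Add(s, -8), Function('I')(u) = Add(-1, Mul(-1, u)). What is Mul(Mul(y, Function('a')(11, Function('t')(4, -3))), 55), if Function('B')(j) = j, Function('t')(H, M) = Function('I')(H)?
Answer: Rational(-12155, 2) ≈ -6077.5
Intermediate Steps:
Function('t')(H, M) = Add(-1, Mul(-1, H))
Function('a')(h, s) = Add(-8, s)
y = Rational(17, 2) (y = Mul(Pow(Add(0, -2), -1), -17) = Mul(Pow(-2, -1), -17) = Mul(Rational(-1, 2), -17) = Rational(17, 2) ≈ 8.5000)
Mul(Mul(y, Function('a')(11, Function('t')(4, -3))), 55) = Mul(Mul(Rational(17, 2), Add(-8, Add(-1, Mul(-1, 4)))), 55) = Mul(Mul(Rational(17, 2), Add(-8, Add(-1, -4))), 55) = Mul(Mul(Rational(17, 2), Add(-8, -5)), 55) = Mul(Mul(Rational(17, 2), -13), 55) = Mul(Rational(-221, 2), 55) = Rational(-12155, 2)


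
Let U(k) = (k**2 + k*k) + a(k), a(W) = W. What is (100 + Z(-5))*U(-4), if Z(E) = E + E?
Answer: 2520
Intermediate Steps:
U(k) = k + 2*k**2 (U(k) = (k**2 + k*k) + k = (k**2 + k**2) + k = 2*k**2 + k = k + 2*k**2)
Z(E) = 2*E
(100 + Z(-5))*U(-4) = (100 + 2*(-5))*(-4*(1 + 2*(-4))) = (100 - 10)*(-4*(1 - 8)) = 90*(-4*(-7)) = 90*28 = 2520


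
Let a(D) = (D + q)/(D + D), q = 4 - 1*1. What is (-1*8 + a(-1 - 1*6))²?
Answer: 2916/49 ≈ 59.510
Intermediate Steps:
q = 3 (q = 4 - 1 = 3)
a(D) = (3 + D)/(2*D) (a(D) = (D + 3)/(D + D) = (3 + D)/((2*D)) = (3 + D)*(1/(2*D)) = (3 + D)/(2*D))
(-1*8 + a(-1 - 1*6))² = (-1*8 + (3 + (-1 - 1*6))/(2*(-1 - 1*6)))² = (-8 + (3 + (-1 - 6))/(2*(-1 - 6)))² = (-8 + (½)*(3 - 7)/(-7))² = (-8 + (½)*(-⅐)*(-4))² = (-8 + 2/7)² = (-54/7)² = 2916/49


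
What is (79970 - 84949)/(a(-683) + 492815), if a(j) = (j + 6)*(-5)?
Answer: -4979/496200 ≈ -0.010034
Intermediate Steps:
a(j) = -30 - 5*j (a(j) = (6 + j)*(-5) = -30 - 5*j)
(79970 - 84949)/(a(-683) + 492815) = (79970 - 84949)/((-30 - 5*(-683)) + 492815) = -4979/((-30 + 3415) + 492815) = -4979/(3385 + 492815) = -4979/496200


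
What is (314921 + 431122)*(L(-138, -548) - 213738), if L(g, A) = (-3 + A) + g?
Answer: -159971762361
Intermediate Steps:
L(g, A) = -3 + A + g
(314921 + 431122)*(L(-138, -548) - 213738) = (314921 + 431122)*((-3 - 548 - 138) - 213738) = 746043*(-689 - 213738) = 746043*(-214427) = -159971762361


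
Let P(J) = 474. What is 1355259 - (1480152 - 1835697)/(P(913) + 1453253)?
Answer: 1970176955838/1453727 ≈ 1.3553e+6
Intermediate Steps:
1355259 - (1480152 - 1835697)/(P(913) + 1453253) = 1355259 - (1480152 - 1835697)/(474 + 1453253) = 1355259 - (-355545)/1453727 = 1355259 - 1*(-355545/1453727) = 1355259 + 355545/1453727 = 1970176955838/1453727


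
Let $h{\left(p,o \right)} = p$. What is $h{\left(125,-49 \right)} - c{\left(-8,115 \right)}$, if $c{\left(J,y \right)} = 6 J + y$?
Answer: $58$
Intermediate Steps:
$c{\left(J,y \right)} = y + 6 J$
$h{\left(125,-49 \right)} - c{\left(-8,115 \right)} = 125 - \left(115 + 6 \left(-8\right)\right) = 125 - \left(115 - 48\right) = 125 - 67 = 58$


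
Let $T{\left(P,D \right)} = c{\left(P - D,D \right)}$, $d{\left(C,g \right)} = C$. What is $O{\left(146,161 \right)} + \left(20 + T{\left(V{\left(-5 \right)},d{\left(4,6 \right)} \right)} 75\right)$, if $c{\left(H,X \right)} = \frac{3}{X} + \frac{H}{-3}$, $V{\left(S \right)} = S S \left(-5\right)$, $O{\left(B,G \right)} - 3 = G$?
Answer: $\frac{13861}{4} \approx 3465.3$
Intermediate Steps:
$O{\left(B,G \right)} = 3 + G$
$V{\left(S \right)} = - 5 S^{2}$ ($V{\left(S \right)} = S^{2} \left(-5\right) = - 5 S^{2}$)
$c{\left(H,X \right)} = \frac{3}{X} - \frac{H}{3}$ ($c{\left(H,X \right)} = \frac{3}{X} + H \left(- \frac{1}{3}\right) = \frac{3}{X} - \frac{H}{3}$)
$T{\left(P,D \right)} = \frac{3}{D} - \frac{P}{3} + \frac{D}{3}$ ($T{\left(P,D \right)} = \frac{3}{D} - \frac{P - D}{3} = \frac{3}{D} + \left(- \frac{P}{3} + \frac{D}{3}\right) = \frac{3}{D} - \frac{P}{3} + \frac{D}{3}$)
$O{\left(146,161 \right)} + \left(20 + T{\left(V{\left(-5 \right)},d{\left(4,6 \right)} \right)} 75\right) = \left(3 + 161\right) + \left(20 + \frac{9 + 4 \left(4 - - 5 \left(-5\right)^{2}\right)}{3 \cdot 4} \cdot 75\right) = 164 + \left(20 + \frac{1}{3} \cdot \frac{1}{4} \left(9 + 4 \left(4 - \left(-5\right) 25\right)\right) 75\right) = 164 + \left(20 + \frac{1}{3} \cdot \frac{1}{4} \left(9 + 4 \left(4 - -125\right)\right) 75\right) = 164 + \left(20 + \frac{1}{3} \cdot \frac{1}{4} \left(9 + 4 \left(4 + 125\right)\right) 75\right) = 164 + \left(20 + \frac{1}{3} \cdot \frac{1}{4} \left(9 + 4 \cdot 129\right) 75\right) = 164 + \left(20 + \frac{1}{3} \cdot \frac{1}{4} \left(9 + 516\right) 75\right) = 164 + \left(20 + \frac{1}{3} \cdot \frac{1}{4} \cdot 525 \cdot 75\right) = 164 + \left(20 + \frac{175}{4} \cdot 75\right) = 164 + \left(20 + \frac{13125}{4}\right) = 164 + \frac{13205}{4} = \frac{13861}{4}$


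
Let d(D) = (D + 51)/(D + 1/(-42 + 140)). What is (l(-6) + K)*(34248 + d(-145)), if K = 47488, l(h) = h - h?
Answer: 23109514921472/14209 ≈ 1.6264e+9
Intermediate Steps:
l(h) = 0
d(D) = (51 + D)/(1/98 + D) (d(D) = (51 + D)/(D + 1/98) = (51 + D)/(1/98 + D))
(l(-6) + K)*(34248 + d(-145)) = (0 + 47488)*(34248 + 98*(51 - 145)/(1 + 98*(-145))) = 47488*(34248 + 98*(-94)/(1 - 14210)) = 47488*(34248 + 98*(-94)/(-14209)) = 47488*(34248 + 98*(-1/14209)*(-94)) = 47488*(34248 + 9212/14209) = 47488*(486639044/14209) = 23109514921472/14209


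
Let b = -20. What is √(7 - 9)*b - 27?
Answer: -27 - 20*I*√2 ≈ -27.0 - 28.284*I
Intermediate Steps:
√(7 - 9)*b - 27 = √(7 - 9)*(-20) - 27 = √(-2)*(-20) - 27 = (I*√2)*(-20) - 27 = -20*I*√2 - 27 = -27 - 20*I*√2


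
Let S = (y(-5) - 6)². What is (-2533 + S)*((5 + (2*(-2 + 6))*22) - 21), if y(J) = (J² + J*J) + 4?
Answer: -36640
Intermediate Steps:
y(J) = 4 + 2*J² (y(J) = (J² + J²) + 4 = 2*J² + 4 = 4 + 2*J²)
S = 2304 (S = ((4 + 2*(-5)²) - 6)² = ((4 + 2*25) - 6)² = ((4 + 50) - 6)² = (54 - 6)² = 48² = 2304)
(-2533 + S)*((5 + (2*(-2 + 6))*22) - 21) = (-2533 + 2304)*((5 + (2*(-2 + 6))*22) - 21) = -229*((5 + (2*4)*22) - 21) = -229*((5 + 8*22) - 21) = -229*((5 + 176) - 21) = -229*(181 - 21) = -229*160 = -36640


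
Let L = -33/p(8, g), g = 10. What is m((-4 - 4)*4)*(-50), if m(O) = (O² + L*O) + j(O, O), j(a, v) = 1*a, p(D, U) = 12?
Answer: -54000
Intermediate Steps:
L = -11/4 (L = -33/12 = -33*1/12 = -11/4 ≈ -2.7500)
j(a, v) = a
m(O) = O² - 7*O/4 (m(O) = (O² - 11*O/4) + O = O² - 7*O/4)
m((-4 - 4)*4)*(-50) = (((-4 - 4)*4)*(-7 + 4*((-4 - 4)*4))/4)*(-50) = ((-8*4)*(-7 + 4*(-8*4))/4)*(-50) = ((¼)*(-32)*(-7 + 4*(-32)))*(-50) = ((¼)*(-32)*(-7 - 128))*(-50) = ((¼)*(-32)*(-135))*(-50) = 1080*(-50) = -54000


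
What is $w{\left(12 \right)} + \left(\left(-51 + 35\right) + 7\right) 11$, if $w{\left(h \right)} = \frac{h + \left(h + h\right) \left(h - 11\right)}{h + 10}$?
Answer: $- \frac{1071}{11} \approx -97.364$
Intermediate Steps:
$w{\left(h \right)} = \frac{h + 2 h \left(-11 + h\right)}{10 + h}$
$w{\left(12 \right)} + \left(\left(-51 + 35\right) + 7\right) 11 = \frac{12 \left(-21 + 2 \cdot 12\right)}{10 + 12} + \left(\left(-51 + 35\right) + 7\right) 11 = \frac{12 \left(-21 + 24\right)}{22} + \left(-16 + 7\right) 11 = 12 \cdot \frac{1}{22} \cdot 3 - 99 = \frac{18}{11} - 99 = - \frac{1071}{11}$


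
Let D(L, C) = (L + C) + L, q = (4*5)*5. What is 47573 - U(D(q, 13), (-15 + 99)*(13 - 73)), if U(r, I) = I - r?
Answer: 52826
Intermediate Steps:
q = 100 (q = 20*5 = 100)
D(L, C) = C + 2*L (D(L, C) = (C + L) + L = C + 2*L)
47573 - U(D(q, 13), (-15 + 99)*(13 - 73)) = 47573 - ((-15 + 99)*(13 - 73) - (13 + 2*100)) = 47573 - (84*(-60) - (13 + 200)) = 47573 - (-5040 - 1*213) = 47573 - (-5040 - 213) = 47573 - 1*(-5253) = 47573 + 5253 = 52826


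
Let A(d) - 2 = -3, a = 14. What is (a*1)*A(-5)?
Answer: -14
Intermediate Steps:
A(d) = -1 (A(d) = 2 - 3 = -1)
(a*1)*A(-5) = (14*1)*(-1) = 14*(-1) = -14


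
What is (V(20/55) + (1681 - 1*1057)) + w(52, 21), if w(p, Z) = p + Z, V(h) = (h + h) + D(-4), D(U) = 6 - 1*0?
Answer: 7741/11 ≈ 703.73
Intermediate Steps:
D(U) = 6 (D(U) = 6 + 0 = 6)
V(h) = 6 + 2*h (V(h) = (h + h) + 6 = 2*h + 6 = 6 + 2*h)
w(p, Z) = Z + p
(V(20/55) + (1681 - 1*1057)) + w(52, 21) = ((6 + 2*(20/55)) + (1681 - 1*1057)) + (21 + 52) = ((6 + 2*(20*(1/55))) + (1681 - 1057)) + 73 = ((6 + 2*(4/11)) + 624) + 73 = ((6 + 8/11) + 624) + 73 = (74/11 + 624) + 73 = 6938/11 + 73 = 7741/11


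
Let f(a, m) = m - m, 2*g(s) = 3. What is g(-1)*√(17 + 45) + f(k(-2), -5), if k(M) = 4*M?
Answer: 3*√62/2 ≈ 11.811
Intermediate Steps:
g(s) = 3/2 (g(s) = (½)*3 = 3/2)
f(a, m) = 0
g(-1)*√(17 + 45) + f(k(-2), -5) = 3*√(17 + 45)/2 + 0 = 3*√62/2 + 0 = 3*√62/2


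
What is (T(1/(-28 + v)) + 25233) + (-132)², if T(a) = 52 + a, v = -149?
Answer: 7559492/177 ≈ 42709.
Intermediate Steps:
(T(1/(-28 + v)) + 25233) + (-132)² = ((52 + 1/(-28 - 149)) + 25233) + (-132)² = ((52 + 1/(-177)) + 25233) + 17424 = ((52 - 1/177) + 25233) + 17424 = (9203/177 + 25233) + 17424 = 4475444/177 + 17424 = 7559492/177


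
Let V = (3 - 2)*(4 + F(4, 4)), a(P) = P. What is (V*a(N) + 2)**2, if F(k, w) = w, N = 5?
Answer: 1764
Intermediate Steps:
V = 8 (V = (3 - 2)*(4 + 4) = 1*8 = 8)
(V*a(N) + 2)**2 = (8*5 + 2)**2 = (40 + 2)**2 = 42**2 = 1764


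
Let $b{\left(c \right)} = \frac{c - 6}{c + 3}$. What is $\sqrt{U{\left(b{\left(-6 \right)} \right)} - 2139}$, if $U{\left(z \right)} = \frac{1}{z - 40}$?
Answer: $\frac{i \sqrt{77005}}{6} \approx 46.25 i$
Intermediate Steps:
$b{\left(c \right)} = \frac{-6 + c}{3 + c}$
$U{\left(z \right)} = \frac{1}{-40 + z}$
$\sqrt{U{\left(b{\left(-6 \right)} \right)} - 2139} = \sqrt{\frac{1}{-40 + \frac{-6 - 6}{3 - 6}} - 2139} = \sqrt{\frac{1}{-40 + \frac{1}{-3} \left(-12\right)} - 2139} = \sqrt{\frac{1}{-40 - -4} - 2139} = \sqrt{\frac{1}{-40 + 4} - 2139} = \sqrt{\frac{1}{-36} - 2139} = \sqrt{- \frac{1}{36} - 2139} = \sqrt{- \frac{77005}{36}} = \frac{i \sqrt{77005}}{6}$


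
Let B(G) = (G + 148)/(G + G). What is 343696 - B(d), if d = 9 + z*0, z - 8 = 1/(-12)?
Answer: 6186371/18 ≈ 3.4369e+5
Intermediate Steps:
z = 95/12 (z = 8 + 1/(-12) = 8 - 1/12 = 95/12 ≈ 7.9167)
d = 9 (d = 9 + (95/12)*0 = 9 + 0 = 9)
B(G) = (148 + G)/(2*G) (B(G) = (148 + G)/((2*G)) = (148 + G)*(1/(2*G)) = (148 + G)/(2*G))
343696 - B(d) = 343696 - (148 + 9)/(2*9) = 343696 - 157/(2*9) = 343696 - 1*157/18 = 343696 - 157/18 = 6186371/18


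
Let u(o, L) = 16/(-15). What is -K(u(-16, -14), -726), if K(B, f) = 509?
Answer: -509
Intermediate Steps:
u(o, L) = -16/15 (u(o, L) = 16*(-1/15) = -16/15)
-K(u(-16, -14), -726) = -1*509 = -509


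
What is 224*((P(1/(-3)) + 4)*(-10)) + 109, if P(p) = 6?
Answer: -22291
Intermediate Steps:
224*((P(1/(-3)) + 4)*(-10)) + 109 = 224*((6 + 4)*(-10)) + 109 = 224*(10*(-10)) + 109 = 224*(-100) + 109 = -22400 + 109 = -22291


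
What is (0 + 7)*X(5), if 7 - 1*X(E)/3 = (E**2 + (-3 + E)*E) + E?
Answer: -693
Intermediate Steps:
X(E) = 21 - 3*E - 3*E**2 - 3*E*(-3 + E) (X(E) = 21 - 3*((E**2 + (-3 + E)*E) + E) = 21 - 3*((E**2 + E*(-3 + E)) + E) = 21 - 3*(E + E**2 + E*(-3 + E)) = 21 + (-3*E - 3*E**2 - 3*E*(-3 + E)) = 21 - 3*E - 3*E**2 - 3*E*(-3 + E))
(0 + 7)*X(5) = (0 + 7)*(21 - 6*5**2 + 6*5) = 7*(21 - 6*25 + 30) = 7*(21 - 150 + 30) = 7*(-99) = -693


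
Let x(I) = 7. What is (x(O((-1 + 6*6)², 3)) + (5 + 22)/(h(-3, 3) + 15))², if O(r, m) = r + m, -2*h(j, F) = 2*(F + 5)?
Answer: 5776/49 ≈ 117.88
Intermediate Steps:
h(j, F) = -5 - F (h(j, F) = -(F + 5) = -(5 + F) = -(10 + 2*F)/2 = -5 - F)
O(r, m) = m + r
(x(O((-1 + 6*6)², 3)) + (5 + 22)/(h(-3, 3) + 15))² = (7 + (5 + 22)/((-5 - 1*3) + 15))² = (7 + 27/((-5 - 3) + 15))² = (7 + 27/(-8 + 15))² = (7 + 27/7)² = (76/7)² = 5776/49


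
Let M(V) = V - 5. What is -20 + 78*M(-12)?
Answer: -1346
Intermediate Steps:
M(V) = -5 + V
-20 + 78*M(-12) = -20 + 78*(-5 - 12) = -20 + 78*(-17) = -20 - 1326 = -1346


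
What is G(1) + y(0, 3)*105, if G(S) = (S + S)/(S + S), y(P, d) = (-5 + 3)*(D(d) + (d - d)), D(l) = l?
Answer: -629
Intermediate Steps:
y(P, d) = -2*d (y(P, d) = (-5 + 3)*(d + (d - d)) = -2*(d + 0) = -2*d)
G(S) = 1 (G(S) = (2*S)/((2*S)) = (2*S)*(1/(2*S)) = 1)
G(1) + y(0, 3)*105 = 1 - 2*3*105 = 1 - 6*105 = 1 - 630 = -629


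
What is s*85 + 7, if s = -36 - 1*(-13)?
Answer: -1948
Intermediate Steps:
s = -23 (s = -36 + 13 = -23)
s*85 + 7 = -23*85 + 7 = -1955 + 7 = -1948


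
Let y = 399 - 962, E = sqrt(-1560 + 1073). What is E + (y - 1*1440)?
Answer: -2003 + I*sqrt(487) ≈ -2003.0 + 22.068*I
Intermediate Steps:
E = I*sqrt(487) (E = sqrt(-487) = I*sqrt(487) ≈ 22.068*I)
y = -563
E + (y - 1*1440) = I*sqrt(487) + (-563 - 1*1440) = I*sqrt(487) + (-563 - 1440) = I*sqrt(487) - 2003 = -2003 + I*sqrt(487)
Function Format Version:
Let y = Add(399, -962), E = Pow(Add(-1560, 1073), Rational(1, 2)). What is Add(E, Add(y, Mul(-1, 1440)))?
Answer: Add(-2003, Mul(I, Pow(487, Rational(1, 2)))) ≈ Add(-2003.0, Mul(22.068, I))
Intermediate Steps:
E = Mul(I, Pow(487, Rational(1, 2))) (E = Pow(-487, Rational(1, 2)) = Mul(I, Pow(487, Rational(1, 2))) ≈ Mul(22.068, I))
y = -563
Add(E, Add(y, Mul(-1, 1440))) = Add(Mul(I, Pow(487, Rational(1, 2))), Add(-563, Mul(-1, 1440))) = Add(Mul(I, Pow(487, Rational(1, 2))), Add(-563, -1440)) = Add(Mul(I, Pow(487, Rational(1, 2))), -2003) = Add(-2003, Mul(I, Pow(487, Rational(1, 2))))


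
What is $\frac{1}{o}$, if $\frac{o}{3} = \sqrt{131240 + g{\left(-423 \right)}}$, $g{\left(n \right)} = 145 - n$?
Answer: $\frac{\sqrt{8238}}{98856} \approx 0.00091814$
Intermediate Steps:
$o = 12 \sqrt{8238}$ ($o = 3 \sqrt{131240 + \left(145 - -423\right)} = 3 \sqrt{131240 + \left(145 + 423\right)} = 3 \sqrt{131240 + 568} = 3 \sqrt{131808} = 3 \cdot 4 \sqrt{8238} = 12 \sqrt{8238} \approx 1089.2$)
$\frac{1}{o} = \frac{1}{12 \sqrt{8238}} = \frac{\sqrt{8238}}{98856}$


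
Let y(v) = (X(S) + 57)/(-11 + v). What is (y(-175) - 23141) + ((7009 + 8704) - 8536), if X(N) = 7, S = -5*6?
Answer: -1484684/93 ≈ -15964.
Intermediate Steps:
S = -30
y(v) = 64/(-11 + v) (y(v) = (7 + 57)/(-11 + v) = 64/(-11 + v))
(y(-175) - 23141) + ((7009 + 8704) - 8536) = (64/(-11 - 175) - 23141) + ((7009 + 8704) - 8536) = (64/(-186) - 23141) + (15713 - 8536) = (64*(-1/186) - 23141) + 7177 = (-32/93 - 23141) + 7177 = -2152145/93 + 7177 = -1484684/93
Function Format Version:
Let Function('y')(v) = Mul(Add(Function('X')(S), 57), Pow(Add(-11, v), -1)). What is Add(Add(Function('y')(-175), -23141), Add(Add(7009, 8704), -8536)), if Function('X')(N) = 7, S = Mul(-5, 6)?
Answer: Rational(-1484684, 93) ≈ -15964.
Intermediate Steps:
S = -30
Function('y')(v) = Mul(64, Pow(Add(-11, v), -1)) (Function('y')(v) = Mul(Add(7, 57), Pow(Add(-11, v), -1)) = Mul(64, Pow(Add(-11, v), -1)))
Add(Add(Function('y')(-175), -23141), Add(Add(7009, 8704), -8536)) = Add(Add(Mul(64, Pow(Add(-11, -175), -1)), -23141), Add(Add(7009, 8704), -8536)) = Add(Add(Mul(64, Pow(-186, -1)), -23141), Add(15713, -8536)) = Add(Add(Mul(64, Rational(-1, 186)), -23141), 7177) = Add(Add(Rational(-32, 93), -23141), 7177) = Add(Rational(-2152145, 93), 7177) = Rational(-1484684, 93)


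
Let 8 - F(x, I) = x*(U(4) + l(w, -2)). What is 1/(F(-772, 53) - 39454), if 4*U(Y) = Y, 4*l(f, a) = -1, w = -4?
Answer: -1/38867 ≈ -2.5729e-5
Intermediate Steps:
l(f, a) = -¼ (l(f, a) = (¼)*(-1) = -¼)
U(Y) = Y/4
F(x, I) = 8 - 3*x/4 (F(x, I) = 8 - x*((¼)*4 - ¼) = 8 - x*(1 - ¼) = 8 - x*3/4 = 8 - 3*x/4)
1/(F(-772, 53) - 39454) = 1/((8 - ¾*(-772)) - 39454) = 1/((8 + 579) - 39454) = 1/(587 - 39454) = 1/(-38867) = -1/38867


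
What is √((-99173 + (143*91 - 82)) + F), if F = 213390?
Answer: 2*√31787 ≈ 356.58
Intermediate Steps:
√((-99173 + (143*91 - 82)) + F) = √((-99173 + (143*91 - 82)) + 213390) = √((-99173 + (13013 - 82)) + 213390) = √((-99173 + 12931) + 213390) = √(-86242 + 213390) = √127148 = 2*√31787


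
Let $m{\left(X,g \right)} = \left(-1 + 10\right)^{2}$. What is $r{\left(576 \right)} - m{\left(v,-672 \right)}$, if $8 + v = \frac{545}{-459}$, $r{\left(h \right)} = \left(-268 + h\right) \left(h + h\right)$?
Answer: $354735$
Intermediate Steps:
$r{\left(h \right)} = 2 h \left(-268 + h\right)$ ($r{\left(h \right)} = \left(-268 + h\right) 2 h = 2 h \left(-268 + h\right)$)
$v = - \frac{4217}{459}$ ($v = -8 + \frac{545}{-459} = -8 + 545 \left(- \frac{1}{459}\right) = -8 - \frac{545}{459} = - \frac{4217}{459} \approx -9.1874$)
$m{\left(X,g \right)} = 81$ ($m{\left(X,g \right)} = 9^{2} = 81$)
$r{\left(576 \right)} - m{\left(v,-672 \right)} = 2 \cdot 576 \left(-268 + 576\right) - 81 = 2 \cdot 576 \cdot 308 - 81 = 354816 - 81 = 354735$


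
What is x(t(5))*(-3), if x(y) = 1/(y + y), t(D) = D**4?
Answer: -3/1250 ≈ -0.0024000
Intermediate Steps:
x(y) = 1/(2*y)
x(t(5))*(-3) = (1/(2*(5**4)))*(-3) = ((1/2)/625)*(-3) = ((1/2)*(1/625))*(-3) = (1/1250)*(-3) = -3/1250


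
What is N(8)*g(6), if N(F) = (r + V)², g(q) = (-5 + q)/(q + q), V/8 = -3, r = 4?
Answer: 100/3 ≈ 33.333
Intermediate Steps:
V = -24 (V = 8*(-3) = -24)
g(q) = (-5 + q)/(2*q) (g(q) = (-5 + q)/((2*q)) = (-5 + q)*(1/(2*q)) = (-5 + q)/(2*q))
N(F) = 400 (N(F) = (4 - 24)² = (-20)² = 400)
N(8)*g(6) = 400*((½)*(-5 + 6)/6) = 400*((½)*(⅙)*1) = 400*(1/12) = 100/3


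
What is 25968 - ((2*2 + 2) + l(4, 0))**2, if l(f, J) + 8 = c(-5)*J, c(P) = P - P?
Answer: 25964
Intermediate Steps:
c(P) = 0
l(f, J) = -8 (l(f, J) = -8 + 0*J = -8 + 0 = -8)
25968 - ((2*2 + 2) + l(4, 0))**2 = 25968 - ((2*2 + 2) - 8)**2 = 25968 - ((4 + 2) - 8)**2 = 25968 - (6 - 8)**2 = 25968 - 1*(-2)**2 = 25968 - 1*4 = 25968 - 4 = 25964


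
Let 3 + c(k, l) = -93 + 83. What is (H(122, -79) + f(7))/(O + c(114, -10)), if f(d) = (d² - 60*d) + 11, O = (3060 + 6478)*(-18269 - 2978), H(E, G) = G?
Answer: 439/202653899 ≈ 2.1663e-6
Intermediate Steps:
c(k, l) = -13 (c(k, l) = -3 + (-93 + 83) = -3 - 10 = -13)
O = -202653886 (O = 9538*(-21247) = -202653886)
f(d) = 11 + d² - 60*d
(H(122, -79) + f(7))/(O + c(114, -10)) = (-79 + (11 + 7² - 60*7))/(-202653886 - 13) = (-79 + (11 + 49 - 420))/(-202653899) = (-79 - 360)*(-1/202653899) = -439*(-1/202653899) = 439/202653899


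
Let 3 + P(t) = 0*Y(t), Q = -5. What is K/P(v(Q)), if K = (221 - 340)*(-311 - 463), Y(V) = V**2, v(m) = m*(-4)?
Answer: -30702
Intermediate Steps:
v(m) = -4*m
P(t) = -3 (P(t) = -3 + 0*t**2 = -3 + 0 = -3)
K = 92106 (K = -119*(-774) = 92106)
K/P(v(Q)) = 92106/(-3) = 92106*(-1/3) = -30702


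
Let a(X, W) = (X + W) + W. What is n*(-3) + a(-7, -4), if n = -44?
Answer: 117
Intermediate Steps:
a(X, W) = X + 2*W (a(X, W) = (W + X) + W = X + 2*W)
n*(-3) + a(-7, -4) = -44*(-3) + (-7 + 2*(-4)) = 132 + (-7 - 8) = 132 - 15 = 117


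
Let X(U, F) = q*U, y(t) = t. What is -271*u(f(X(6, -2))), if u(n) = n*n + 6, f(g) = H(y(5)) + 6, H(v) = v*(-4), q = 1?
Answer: -54742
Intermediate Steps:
X(U, F) = U (X(U, F) = 1*U = U)
H(v) = -4*v
f(g) = -14 (f(g) = -4*5 + 6 = -20 + 6 = -14)
u(n) = 6 + n**2 (u(n) = n**2 + 6 = 6 + n**2)
-271*u(f(X(6, -2))) = -271*(6 + (-14)**2) = -271*(6 + 196) = -271*202 = -54742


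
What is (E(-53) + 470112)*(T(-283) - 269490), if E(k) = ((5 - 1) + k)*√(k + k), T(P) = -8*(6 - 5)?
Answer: -126694243776 + 13205402*I*√106 ≈ -1.2669e+11 + 1.3596e+8*I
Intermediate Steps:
T(P) = -8 (T(P) = -8*1 = -8)
E(k) = √2*√k*(4 + k) (E(k) = (4 + k)*√(2*k) = (4 + k)*(√2*√k) = √2*√k*(4 + k))
(E(-53) + 470112)*(T(-283) - 269490) = (√2*√(-53)*(4 - 53) + 470112)*(-8 - 269490) = (√2*(I*√53)*(-49) + 470112)*(-269498) = (-49*I*√106 + 470112)*(-269498) = (470112 - 49*I*√106)*(-269498) = -126694243776 + 13205402*I*√106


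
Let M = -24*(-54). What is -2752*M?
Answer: -3566592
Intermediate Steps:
M = 1296
-2752*M = -2752*1296 = -3566592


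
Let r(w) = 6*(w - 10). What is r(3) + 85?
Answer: 43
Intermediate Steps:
r(w) = -60 + 6*w (r(w) = 6*(-10 + w) = -60 + 6*w)
r(3) + 85 = (-60 + 6*3) + 85 = (-60 + 18) + 85 = -42 + 85 = 43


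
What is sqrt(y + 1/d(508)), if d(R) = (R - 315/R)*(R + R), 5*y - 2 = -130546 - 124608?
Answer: I*sqrt(339018150715095590)/2577490 ≈ 225.9*I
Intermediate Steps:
y = -255152/5 (y = 2/5 + (-130546 - 124608)/5 = 2/5 + (1/5)*(-255154) = 2/5 - 255154/5 = -255152/5 ≈ -51030.)
d(R) = 2*R*(R - 315/R) (d(R) = (R - 315/R)*(2*R) = 2*R*(R - 315/R))
sqrt(y + 1/d(508)) = sqrt(-255152/5 + 1/(-630 + 2*508**2)) = sqrt(-255152/5 + 1/(-630 + 2*258064)) = sqrt(-255152/5 + 1/(-630 + 516128)) = sqrt(-255152/5 + 1/515498) = sqrt(-131530345691/2577490) = I*sqrt(339018150715095590)/2577490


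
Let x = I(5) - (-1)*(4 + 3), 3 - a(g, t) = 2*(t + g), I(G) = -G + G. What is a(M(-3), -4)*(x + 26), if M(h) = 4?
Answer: 99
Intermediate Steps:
I(G) = 0
a(g, t) = 3 - 2*g - 2*t (a(g, t) = 3 - 2*(t + g) = 3 - 2*(g + t) = 3 - (2*g + 2*t) = 3 + (-2*g - 2*t) = 3 - 2*g - 2*t)
x = 7 (x = 0 - (-1)*(4 + 3) = 0 - (-1)*7 = 0 - 1*(-7) = 0 + 7 = 7)
a(M(-3), -4)*(x + 26) = (3 - 2*4 - 2*(-4))*(7 + 26) = (3 - 8 + 8)*33 = 3*33 = 99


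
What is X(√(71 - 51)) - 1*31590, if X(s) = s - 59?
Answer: -31649 + 2*√5 ≈ -31645.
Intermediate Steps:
X(s) = -59 + s
X(√(71 - 51)) - 1*31590 = (-59 + √(71 - 51)) - 1*31590 = (-59 + √20) - 31590 = (-59 + 2*√5) - 31590 = -31649 + 2*√5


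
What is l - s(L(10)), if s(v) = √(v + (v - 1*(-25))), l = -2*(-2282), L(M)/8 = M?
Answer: 4564 - √185 ≈ 4550.4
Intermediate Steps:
L(M) = 8*M
l = 4564
s(v) = √(25 + 2*v) (s(v) = √(v + (v + 25)) = √(v + (25 + v)) = √(25 + 2*v))
l - s(L(10)) = 4564 - √(25 + 2*(8*10)) = 4564 - √(25 + 2*80) = 4564 - √(25 + 160) = 4564 - √185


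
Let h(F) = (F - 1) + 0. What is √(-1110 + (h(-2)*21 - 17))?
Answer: I*√1190 ≈ 34.496*I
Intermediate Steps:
h(F) = -1 + F (h(F) = (-1 + F) + 0 = -1 + F)
√(-1110 + (h(-2)*21 - 17)) = √(-1110 + ((-1 - 2)*21 - 17)) = √(-1110 + (-3*21 - 17)) = √(-1110 + (-63 - 17)) = √(-1110 - 80) = √(-1190) = I*√1190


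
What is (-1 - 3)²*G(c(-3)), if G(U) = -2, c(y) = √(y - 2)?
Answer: -32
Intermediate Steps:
c(y) = √(-2 + y)
(-1 - 3)²*G(c(-3)) = (-1 - 3)²*(-2) = (-4)²*(-2) = 16*(-2) = -32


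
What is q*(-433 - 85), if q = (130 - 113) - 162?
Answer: 75110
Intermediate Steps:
q = -145 (q = 17 - 162 = -145)
q*(-433 - 85) = -145*(-433 - 85) = -145*(-518) = 75110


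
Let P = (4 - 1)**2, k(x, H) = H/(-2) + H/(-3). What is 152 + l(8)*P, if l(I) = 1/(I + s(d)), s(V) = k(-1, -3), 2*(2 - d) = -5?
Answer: 1070/7 ≈ 152.86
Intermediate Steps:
k(x, H) = -5*H/6 (k(x, H) = H*(-1/2) + H*(-1/3) = -H/2 - H/3 = -5*H/6)
P = 9 (P = 3**2 = 9)
d = 9/2 (d = 2 - 1/2*(-5) = 2 + 5/2 = 9/2 ≈ 4.5000)
s(V) = 5/2 (s(V) = -5/6*(-3) = 5/2)
l(I) = 1/(5/2 + I) (l(I) = 1/(I + 5/2) = 1/(5/2 + I))
152 + l(8)*P = 152 + (2/(5 + 2*8))*9 = 152 + (2/(5 + 16))*9 = 152 + (2/21)*9 = 152 + 6/7 = 1070/7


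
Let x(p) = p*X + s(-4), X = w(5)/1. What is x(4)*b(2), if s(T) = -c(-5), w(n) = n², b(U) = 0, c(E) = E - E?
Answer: 0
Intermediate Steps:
c(E) = 0
X = 25 (X = 5²/1 = 25*1 = 25)
s(T) = 0 (s(T) = -1*0 = 0)
x(p) = 25*p (x(p) = p*25 + 0 = 25*p + 0 = 25*p)
x(4)*b(2) = (25*4)*0 = 100*0 = 0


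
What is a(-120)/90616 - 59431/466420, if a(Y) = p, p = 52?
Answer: -670143207/5283139340 ≈ -0.12685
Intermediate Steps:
a(Y) = 52
a(-120)/90616 - 59431/466420 = 52/90616 - 59431/466420 = 52*(1/90616) - 59431*1/466420 = 13/22654 - 59431/466420 = -670143207/5283139340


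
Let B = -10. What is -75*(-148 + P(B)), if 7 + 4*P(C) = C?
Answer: 45675/4 ≈ 11419.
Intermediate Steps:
P(C) = -7/4 + C/4
-75*(-148 + P(B)) = -75*(-148 + (-7/4 + (¼)*(-10))) = -75*(-148 + (-7/4 - 5/2)) = -75*(-148 - 17/4) = -75*(-609/4) = 45675/4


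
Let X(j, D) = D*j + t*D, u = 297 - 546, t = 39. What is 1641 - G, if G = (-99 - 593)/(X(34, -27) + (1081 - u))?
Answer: 1051189/641 ≈ 1639.9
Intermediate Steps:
u = -249
X(j, D) = 39*D + D*j (X(j, D) = D*j + 39*D = 39*D + D*j)
G = 692/641 (G = (-99 - 593)/(-27*(39 + 34) + (1081 - 1*(-249))) = -692/(-27*73 + (1081 + 249)) = -692/(-1971 + 1330) = -692/(-641) = -692*(-1/641) = 692/641 ≈ 1.0796)
1641 - G = 1641 - 1*692/641 = 1641 - 692/641 = 1051189/641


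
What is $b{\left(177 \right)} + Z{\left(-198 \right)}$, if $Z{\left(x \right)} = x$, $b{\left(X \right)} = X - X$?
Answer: $-198$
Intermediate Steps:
$b{\left(X \right)} = 0$
$b{\left(177 \right)} + Z{\left(-198 \right)} = 0 - 198 = -198$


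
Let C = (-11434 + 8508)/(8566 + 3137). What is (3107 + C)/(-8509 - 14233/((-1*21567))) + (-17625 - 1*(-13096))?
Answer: -648452034135297/143166208474 ≈ -4529.4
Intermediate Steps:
C = -2926/11703 ≈ -0.25002
(3107 + C)/(-8509 - 14233/((-1*21567))) + (-17625 - 1*(-13096)) = (3107 - 2926/11703)/(-8509 - 14233/((-1*21567))) + (-17625 - 1*(-13096)) = 36358295/(11703*(-8509 - 14233/(-21567))) + (-17625 + 13096) = 36358295/(11703*(-8509 - 14233*(-1/21567))) - 4529 = 36358295/(11703*(-8509 + 14233/21567)) - 4529 = 36358295/(11703*(-183499370/21567)) - 4529 = (36358295/11703)*(-21567/183499370) - 4529 = -52275956551/143166208474 - 4529 = -648452034135297/143166208474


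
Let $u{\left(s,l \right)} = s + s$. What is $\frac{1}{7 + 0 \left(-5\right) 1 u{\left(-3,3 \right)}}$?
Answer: $\frac{1}{7} \approx 0.14286$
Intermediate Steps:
$u{\left(s,l \right)} = 2 s$
$\frac{1}{7 + 0 \left(-5\right) 1 u{\left(-3,3 \right)}} = \frac{1}{7 + 0 \left(-5\right) 1 \cdot 2 \left(-3\right)} = \frac{1}{7 + 0 \cdot 1 \left(-6\right)} = \frac{1}{7 + 0 \left(-6\right)} = \frac{1}{7 + 0} = \frac{1}{7}$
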